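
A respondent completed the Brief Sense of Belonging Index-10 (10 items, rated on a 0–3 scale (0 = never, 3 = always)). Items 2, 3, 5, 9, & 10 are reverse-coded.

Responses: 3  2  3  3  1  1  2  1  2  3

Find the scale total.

Raw sum = 21. Reverse-coded items: 2, 3, 5, 9, 10; their raw sum = 11.
Each reversal replaces raw with 3 − raw, changing the total by 3 − 2·raw per item.
Total = 21 + 5·3 − 2·11 = 21 + 15 − 22 = 14

14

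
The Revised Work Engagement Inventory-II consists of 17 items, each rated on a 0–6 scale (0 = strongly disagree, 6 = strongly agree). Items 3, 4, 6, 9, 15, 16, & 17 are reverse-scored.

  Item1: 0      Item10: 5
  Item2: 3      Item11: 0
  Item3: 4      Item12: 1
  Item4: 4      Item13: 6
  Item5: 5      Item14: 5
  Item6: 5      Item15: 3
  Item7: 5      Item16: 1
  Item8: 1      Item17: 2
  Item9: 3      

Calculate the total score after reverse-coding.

51

Raw sum = 53. Reverse-scored items: 3, 4, 6, 9, 15, 16, 17; their raw sum = 22.
Each reversal replaces raw with 6 − raw, changing the total by 6 − 2·raw per item.
Total = 53 + 7·6 − 2·22 = 53 + 42 − 44 = 51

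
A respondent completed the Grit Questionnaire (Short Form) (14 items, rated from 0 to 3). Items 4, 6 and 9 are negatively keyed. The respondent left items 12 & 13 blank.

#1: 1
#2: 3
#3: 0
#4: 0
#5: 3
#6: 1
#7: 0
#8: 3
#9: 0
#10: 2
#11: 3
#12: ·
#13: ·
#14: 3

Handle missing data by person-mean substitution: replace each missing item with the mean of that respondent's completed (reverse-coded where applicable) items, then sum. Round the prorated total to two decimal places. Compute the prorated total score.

Reverse-coded (on a 0–3 scale, reversed = 3 − raw):
  item 4: 3 − 0 = 3
  item 6: 3 − 1 = 2
  item 9: 3 − 0 = 3
Completed scored items (12 of 14): 1, 3, 0, 3, 3, 2, 0, 3, 3, 2, 3, 3; sum = 26.
Person mean = 26 / 12 ≈ 2.1667
Prorated total = (26 / 12) × 14 = 30.33 (to 2 dp)

30.33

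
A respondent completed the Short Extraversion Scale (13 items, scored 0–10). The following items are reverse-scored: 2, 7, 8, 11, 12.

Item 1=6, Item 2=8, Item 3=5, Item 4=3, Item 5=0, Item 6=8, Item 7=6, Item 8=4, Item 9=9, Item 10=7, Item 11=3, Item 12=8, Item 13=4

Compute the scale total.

Apply reverse scoring (reversed = (0+10) − raw = 10 − raw):
  item 2: 10 − 8 = 2
  item 7: 10 − 6 = 4
  item 8: 10 − 4 = 6
  item 11: 10 − 3 = 7
  item 12: 10 − 8 = 2
Scored items: 6, 2, 5, 3, 0, 8, 4, 6, 9, 7, 7, 2, 4
Total = 6 + 2 + 5 + 3 + 0 + 8 + 4 + 6 + 9 + 7 + 7 + 2 + 4 = 63

63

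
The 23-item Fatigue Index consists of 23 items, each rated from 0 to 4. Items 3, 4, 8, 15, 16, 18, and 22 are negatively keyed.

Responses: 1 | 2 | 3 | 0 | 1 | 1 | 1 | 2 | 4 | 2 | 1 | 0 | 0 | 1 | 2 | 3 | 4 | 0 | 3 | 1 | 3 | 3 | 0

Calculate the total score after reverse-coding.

Negatively keyed items use 4 − raw:
  item 3: 4 − 3 = 1
  item 4: 4 − 0 = 4
  item 8: 4 − 2 = 2
  item 15: 4 − 2 = 2
  item 16: 4 − 3 = 1
  item 18: 4 − 0 = 4
  item 22: 4 − 3 = 1
Scored responses: 1, 2, 1, 4, 1, 1, 1, 2, 4, 2, 1, 0, 0, 1, 2, 1, 4, 4, 3, 1, 3, 1, 0
Total = 1 + 2 + 1 + 4 + 1 + 1 + 1 + 2 + 4 + 2 + 1 + 0 + 0 + 1 + 2 + 1 + 4 + 4 + 3 + 1 + 3 + 1 + 0 = 40

40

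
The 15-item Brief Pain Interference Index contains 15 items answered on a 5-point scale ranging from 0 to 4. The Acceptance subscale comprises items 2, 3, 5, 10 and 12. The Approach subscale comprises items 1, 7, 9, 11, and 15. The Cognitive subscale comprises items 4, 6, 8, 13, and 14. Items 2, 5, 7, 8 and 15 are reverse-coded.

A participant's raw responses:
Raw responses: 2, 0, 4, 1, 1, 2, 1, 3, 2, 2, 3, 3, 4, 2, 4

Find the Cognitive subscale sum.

Cognitive items: 4, 6, 8, 13, 14.
Of these, item 8 is reverse-coded; reversed = (0+4) − raw = 4 − raw.
  item 4: 1
  item 6: 2
  item 8: 4 − 3 = 1
  item 13: 4
  item 14: 2
Sum = 1 + 2 + 1 + 4 + 2 = 10

10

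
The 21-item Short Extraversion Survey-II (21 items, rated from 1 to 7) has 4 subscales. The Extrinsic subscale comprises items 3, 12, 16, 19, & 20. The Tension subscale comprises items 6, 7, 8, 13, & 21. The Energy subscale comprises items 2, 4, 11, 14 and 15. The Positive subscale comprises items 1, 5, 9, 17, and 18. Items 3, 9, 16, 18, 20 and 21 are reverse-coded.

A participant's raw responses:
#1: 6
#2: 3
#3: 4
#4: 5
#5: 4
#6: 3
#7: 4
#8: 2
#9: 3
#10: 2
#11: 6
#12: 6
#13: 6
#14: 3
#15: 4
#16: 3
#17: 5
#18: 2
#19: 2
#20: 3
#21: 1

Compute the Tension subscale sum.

Tension items: 6, 7, 8, 13, 21.
Of these, item 21 is reverse-coded; on a 1–7 scale, reversed = 8 − raw.
  item 6: 3
  item 7: 4
  item 8: 2
  item 13: 6
  item 21: 8 − 1 = 7
Sum = 3 + 4 + 2 + 6 + 7 = 22

22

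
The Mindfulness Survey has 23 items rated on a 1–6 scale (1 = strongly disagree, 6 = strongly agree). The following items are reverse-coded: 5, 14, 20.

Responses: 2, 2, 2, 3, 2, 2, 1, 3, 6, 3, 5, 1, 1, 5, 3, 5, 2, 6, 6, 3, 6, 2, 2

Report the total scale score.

Reversing items 5, 14, & 20 with 7 − raw:
Total = 2 + 2 + 2 + 3 + (7−2) + 2 + 1 + 3 + 6 + 3 + 5 + 1 + 1 + (7−5) + 3 + 5 + 2 + 6 + 6 + (7−3) + 6 + 2 + 2
      = 2 + 2 + 2 + 3 + 5 + 2 + 1 + 3 + 6 + 3 + 5 + 1 + 1 + 2 + 3 + 5 + 2 + 6 + 6 + 4 + 6 + 2 + 2 = 74

74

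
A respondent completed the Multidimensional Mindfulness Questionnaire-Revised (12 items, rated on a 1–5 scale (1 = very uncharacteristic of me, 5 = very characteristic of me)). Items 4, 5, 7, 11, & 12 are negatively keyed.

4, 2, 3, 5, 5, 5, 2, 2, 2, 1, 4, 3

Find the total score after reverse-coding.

30

Negatively keyed items use 6 − raw:
  item 4: 6 − 5 = 1
  item 5: 6 − 5 = 1
  item 7: 6 − 2 = 4
  item 11: 6 − 4 = 2
  item 12: 6 − 3 = 3
Scored responses: 4, 2, 3, 1, 1, 5, 4, 2, 2, 1, 2, 3
Total = 4 + 2 + 3 + 1 + 1 + 5 + 4 + 2 + 2 + 1 + 2 + 3 = 30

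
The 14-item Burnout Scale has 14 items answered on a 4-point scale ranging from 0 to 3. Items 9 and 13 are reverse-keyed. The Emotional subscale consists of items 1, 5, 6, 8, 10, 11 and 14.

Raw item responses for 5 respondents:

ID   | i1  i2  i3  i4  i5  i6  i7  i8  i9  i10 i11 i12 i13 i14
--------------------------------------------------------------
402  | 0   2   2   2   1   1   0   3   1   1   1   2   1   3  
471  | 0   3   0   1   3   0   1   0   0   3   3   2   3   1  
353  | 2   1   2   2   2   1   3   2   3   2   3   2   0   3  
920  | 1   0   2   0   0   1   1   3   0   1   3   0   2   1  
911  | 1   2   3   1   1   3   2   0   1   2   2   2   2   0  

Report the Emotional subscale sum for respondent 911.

9

Respondent 911 raw: 1, 2, 3, 1, 1, 3, 2, 0, 1, 2, 2, 2, 2, 0.
Emotional items: 1, 5, 6, 8, 10, 11, 14.
Reverse-coded (reversed = (0+3) − raw = 3 − raw):
  item 1: 1
  item 5: 1
  item 6: 3
  item 8: 0
  item 10: 2
  item 11: 2
  item 14: 0
Sum = 1 + 1 + 3 + 0 + 2 + 2 + 0 = 9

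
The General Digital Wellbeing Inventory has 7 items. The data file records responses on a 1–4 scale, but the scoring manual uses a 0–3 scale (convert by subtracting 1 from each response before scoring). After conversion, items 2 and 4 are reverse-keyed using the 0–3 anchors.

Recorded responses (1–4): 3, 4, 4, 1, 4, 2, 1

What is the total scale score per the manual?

12

Convert to 0–3: 2, 3, 3, 0, 3, 1, 0
Reverse-coded (on a 0–3 scale, reversed = 3 − raw):
  item 2: 3 − 3 = 0
  item 4: 3 − 0 = 3
Scored: 2, 0, 3, 3, 3, 1, 0
Total = 12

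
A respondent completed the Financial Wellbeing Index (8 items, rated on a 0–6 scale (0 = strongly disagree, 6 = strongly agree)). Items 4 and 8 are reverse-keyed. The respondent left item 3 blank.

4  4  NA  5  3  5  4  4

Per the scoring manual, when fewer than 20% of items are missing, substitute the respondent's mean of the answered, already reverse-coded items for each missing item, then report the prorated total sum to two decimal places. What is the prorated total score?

26.29

Reverse-coded (on a 0–6 scale, reversed = 6 − raw):
  item 4: 6 − 5 = 1
  item 8: 6 − 4 = 2
Completed scored items (7 of 8): 4, 4, 1, 3, 5, 4, 2; sum = 23.
Person mean = 23 / 7 ≈ 3.2857
Prorated total = (23 / 7) × 8 = 26.29 (to 2 dp)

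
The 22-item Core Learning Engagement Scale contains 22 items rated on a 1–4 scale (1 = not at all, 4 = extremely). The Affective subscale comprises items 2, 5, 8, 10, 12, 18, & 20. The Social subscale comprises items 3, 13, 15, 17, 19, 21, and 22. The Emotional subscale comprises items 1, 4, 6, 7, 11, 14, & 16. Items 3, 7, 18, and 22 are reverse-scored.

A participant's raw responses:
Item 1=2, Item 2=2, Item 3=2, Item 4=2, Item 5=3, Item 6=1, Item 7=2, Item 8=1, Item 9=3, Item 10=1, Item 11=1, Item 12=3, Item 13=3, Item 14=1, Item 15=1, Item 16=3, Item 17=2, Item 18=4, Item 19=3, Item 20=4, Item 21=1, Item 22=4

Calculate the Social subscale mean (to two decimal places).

2.00

Social items: 3, 13, 15, 17, 19, 21, 22.
Of these, items 3 & 22 are reverse-scored; reversed = (1+4) − raw = 5 − raw.
  item 3: 5 − 2 = 3
  item 13: 3
  item 15: 1
  item 17: 2
  item 19: 3
  item 21: 1
  item 22: 5 − 4 = 1
Sum = 3 + 3 + 1 + 2 + 3 + 1 + 1 = 14
Mean = 14 / 7 = 2.00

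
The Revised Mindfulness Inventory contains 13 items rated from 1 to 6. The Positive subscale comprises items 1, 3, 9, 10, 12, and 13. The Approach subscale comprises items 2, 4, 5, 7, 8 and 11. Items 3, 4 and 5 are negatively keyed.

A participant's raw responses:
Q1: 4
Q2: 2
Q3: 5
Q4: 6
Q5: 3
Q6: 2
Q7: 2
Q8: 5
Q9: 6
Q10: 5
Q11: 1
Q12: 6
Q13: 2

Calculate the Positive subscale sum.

Positive items: 1, 3, 9, 10, 12, 13.
Of these, item 3 is negatively keyed; on a 1–6 scale, reversed = 7 − raw.
  item 1: 4
  item 3: 7 − 5 = 2
  item 9: 6
  item 10: 5
  item 12: 6
  item 13: 2
Sum = 4 + 2 + 6 + 5 + 6 + 2 = 25

25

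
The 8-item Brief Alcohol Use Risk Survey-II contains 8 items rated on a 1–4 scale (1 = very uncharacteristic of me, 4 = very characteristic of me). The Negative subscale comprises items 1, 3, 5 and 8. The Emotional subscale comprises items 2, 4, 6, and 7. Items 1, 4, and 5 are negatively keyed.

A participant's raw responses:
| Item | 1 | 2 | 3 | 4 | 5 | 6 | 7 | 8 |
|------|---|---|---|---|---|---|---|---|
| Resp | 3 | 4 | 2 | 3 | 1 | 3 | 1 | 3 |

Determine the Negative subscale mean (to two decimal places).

2.75

Negative items: 1, 3, 5, 8.
Of these, items 1 and 5 are negatively keyed; on a 1–4 scale, reversed = 5 − raw.
  item 1: 5 − 3 = 2
  item 3: 2
  item 5: 5 − 1 = 4
  item 8: 3
Sum = 2 + 2 + 4 + 3 = 11
Mean = 11 / 4 = 2.75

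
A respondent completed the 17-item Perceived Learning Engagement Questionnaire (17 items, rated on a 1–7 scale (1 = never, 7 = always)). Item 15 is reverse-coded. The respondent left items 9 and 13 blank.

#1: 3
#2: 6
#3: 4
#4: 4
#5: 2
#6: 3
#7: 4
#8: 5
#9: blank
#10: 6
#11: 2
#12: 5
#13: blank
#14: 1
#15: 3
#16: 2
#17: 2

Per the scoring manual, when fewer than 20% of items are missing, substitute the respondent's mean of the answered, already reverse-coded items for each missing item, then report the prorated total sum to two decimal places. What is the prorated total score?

Reverse-coded (on a 1–7 scale, reversed = 8 − raw):
  item 15: 8 − 3 = 5
Completed scored items (15 of 17): 3, 6, 4, 4, 2, 3, 4, 5, 6, 2, 5, 1, 5, 2, 2; sum = 54.
Person mean = 54 / 15 ≈ 3.6000
Prorated total = (54 / 15) × 17 = 61.20 (to 2 dp)

61.20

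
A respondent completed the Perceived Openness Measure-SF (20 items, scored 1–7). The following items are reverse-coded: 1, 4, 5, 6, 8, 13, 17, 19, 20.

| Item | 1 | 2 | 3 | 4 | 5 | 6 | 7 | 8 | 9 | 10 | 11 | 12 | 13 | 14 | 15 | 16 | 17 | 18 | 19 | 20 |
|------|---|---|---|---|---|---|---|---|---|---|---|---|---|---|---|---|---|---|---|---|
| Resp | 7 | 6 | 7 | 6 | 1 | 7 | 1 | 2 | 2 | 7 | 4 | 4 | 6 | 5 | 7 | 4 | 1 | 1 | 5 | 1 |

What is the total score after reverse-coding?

Reverse-coded items (reversed = (1+7) − raw = 8 − raw):
  item 1: 8 − 7 = 1
  item 4: 8 − 6 = 2
  item 5: 8 − 1 = 7
  item 6: 8 − 7 = 1
  item 8: 8 − 2 = 6
  item 13: 8 − 6 = 2
  item 17: 8 − 1 = 7
  item 19: 8 − 5 = 3
  item 20: 8 − 1 = 7
After reverse-coding: 1, 6, 7, 2, 7, 1, 1, 6, 2, 7, 4, 4, 2, 5, 7, 4, 7, 1, 3, 7
Total = 1 + 6 + 7 + 2 + 7 + 1 + 1 + 6 + 2 + 7 + 4 + 4 + 2 + 5 + 7 + 4 + 7 + 1 + 3 + 7 = 84

84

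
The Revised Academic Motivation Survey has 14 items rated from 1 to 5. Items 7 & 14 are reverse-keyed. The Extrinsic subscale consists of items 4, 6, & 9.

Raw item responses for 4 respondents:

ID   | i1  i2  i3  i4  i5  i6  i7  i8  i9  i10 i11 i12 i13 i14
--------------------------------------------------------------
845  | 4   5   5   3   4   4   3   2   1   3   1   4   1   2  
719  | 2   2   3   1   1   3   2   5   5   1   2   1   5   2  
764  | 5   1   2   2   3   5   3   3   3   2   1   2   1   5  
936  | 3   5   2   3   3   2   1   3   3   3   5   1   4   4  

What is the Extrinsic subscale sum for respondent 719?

Respondent 719 raw: 2, 2, 3, 1, 1, 3, 2, 5, 5, 1, 2, 1, 5, 2.
Extrinsic items: 4, 6, 9.
Reverse-coded (reversed = (1+5) − raw = 6 − raw):
  item 4: 1
  item 6: 3
  item 9: 5
Sum = 1 + 3 + 5 = 9

9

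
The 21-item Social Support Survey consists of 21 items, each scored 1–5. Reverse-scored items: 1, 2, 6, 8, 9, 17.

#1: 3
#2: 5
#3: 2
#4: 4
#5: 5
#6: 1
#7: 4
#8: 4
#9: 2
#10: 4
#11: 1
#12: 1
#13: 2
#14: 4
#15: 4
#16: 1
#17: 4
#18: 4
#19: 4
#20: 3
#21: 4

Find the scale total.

64

Reverse-scored items use 6 − raw:
  item 1: 6 − 3 = 3
  item 2: 6 − 5 = 1
  item 6: 6 − 1 = 5
  item 8: 6 − 4 = 2
  item 9: 6 − 2 = 4
  item 17: 6 − 4 = 2
Scored items: 3, 1, 2, 4, 5, 5, 4, 2, 4, 4, 1, 1, 2, 4, 4, 1, 2, 4, 4, 3, 4
Total = 3 + 1 + 2 + 4 + 5 + 5 + 4 + 2 + 4 + 4 + 1 + 1 + 2 + 4 + 4 + 1 + 2 + 4 + 4 + 3 + 4 = 64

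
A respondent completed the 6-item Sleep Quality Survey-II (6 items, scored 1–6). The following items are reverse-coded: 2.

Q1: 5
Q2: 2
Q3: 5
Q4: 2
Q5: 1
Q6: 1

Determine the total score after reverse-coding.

19

Raw sum = 16. Reverse-coded items: 2; their raw sum = 2.
Each reversal replaces raw with 7 − raw, changing the total by 7 − 2·raw per item.
Total = 16 + 1·7 − 2·2 = 16 + 7 − 4 = 19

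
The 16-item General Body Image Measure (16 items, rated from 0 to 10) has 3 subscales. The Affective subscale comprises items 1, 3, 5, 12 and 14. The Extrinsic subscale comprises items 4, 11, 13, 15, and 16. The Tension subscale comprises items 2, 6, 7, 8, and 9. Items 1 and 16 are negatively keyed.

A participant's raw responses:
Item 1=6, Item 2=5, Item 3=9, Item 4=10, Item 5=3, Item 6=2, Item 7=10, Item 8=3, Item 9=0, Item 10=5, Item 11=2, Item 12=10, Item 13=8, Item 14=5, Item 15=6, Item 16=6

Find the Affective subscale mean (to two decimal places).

6.20

Affective items: 1, 3, 5, 12, 14.
Of these, item 1 is negatively keyed; reverse-coded value = 10 − response.
  item 1: 10 − 6 = 4
  item 3: 9
  item 5: 3
  item 12: 10
  item 14: 5
Sum = 4 + 9 + 3 + 10 + 5 = 31
Mean = 31 / 5 = 6.20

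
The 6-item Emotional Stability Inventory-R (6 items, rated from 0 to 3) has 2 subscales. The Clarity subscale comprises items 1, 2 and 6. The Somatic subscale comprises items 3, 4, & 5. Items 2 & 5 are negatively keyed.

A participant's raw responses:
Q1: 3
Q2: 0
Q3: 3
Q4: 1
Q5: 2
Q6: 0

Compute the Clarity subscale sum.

6

Clarity items: 1, 2, 6.
Of these, item 2 is negatively keyed; reversed = (0+3) − raw = 3 − raw.
  item 1: 3
  item 2: 3 − 0 = 3
  item 6: 0
Sum = 3 + 3 + 0 = 6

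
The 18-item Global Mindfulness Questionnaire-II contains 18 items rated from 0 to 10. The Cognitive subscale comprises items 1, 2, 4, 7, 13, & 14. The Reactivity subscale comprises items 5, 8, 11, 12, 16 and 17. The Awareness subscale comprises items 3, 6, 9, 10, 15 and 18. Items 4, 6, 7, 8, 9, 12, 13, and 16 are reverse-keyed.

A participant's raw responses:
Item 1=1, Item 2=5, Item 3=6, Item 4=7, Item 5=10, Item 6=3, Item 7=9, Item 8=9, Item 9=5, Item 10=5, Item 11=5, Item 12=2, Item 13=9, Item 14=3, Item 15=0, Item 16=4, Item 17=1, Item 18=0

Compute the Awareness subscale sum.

Awareness items: 3, 6, 9, 10, 15, 18.
Of these, items 6 & 9 are reverse-keyed; reverse-coded value = 10 − response.
  item 3: 6
  item 6: 10 − 3 = 7
  item 9: 10 − 5 = 5
  item 10: 5
  item 15: 0
  item 18: 0
Sum = 6 + 7 + 5 + 5 + 0 + 0 = 23

23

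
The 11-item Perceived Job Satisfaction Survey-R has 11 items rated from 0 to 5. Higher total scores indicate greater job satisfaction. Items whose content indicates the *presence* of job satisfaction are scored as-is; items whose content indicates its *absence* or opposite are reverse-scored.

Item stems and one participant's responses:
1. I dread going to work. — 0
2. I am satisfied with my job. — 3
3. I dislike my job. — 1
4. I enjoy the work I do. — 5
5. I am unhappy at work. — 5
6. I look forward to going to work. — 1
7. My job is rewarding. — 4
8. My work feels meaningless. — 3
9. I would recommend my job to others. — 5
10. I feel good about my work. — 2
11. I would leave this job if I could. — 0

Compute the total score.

36

Items 1, 3, 5, 8, 11 describe the absence/opposite of job satisfaction → reverse-score.
reversed = (0+5) − raw = 5 − raw.
  item 1: 5 − 0 = 5
  item 2: 3
  item 3: 5 − 1 = 4
  item 4: 5
  item 5: 5 − 5 = 0
  item 6: 1
  item 7: 4
  item 8: 5 − 3 = 2
  item 9: 5
  item 10: 2
  item 11: 5 − 0 = 5
Total = 5 + 3 + 4 + 5 + 0 + 1 + 4 + 2 + 5 + 2 + 5 = 36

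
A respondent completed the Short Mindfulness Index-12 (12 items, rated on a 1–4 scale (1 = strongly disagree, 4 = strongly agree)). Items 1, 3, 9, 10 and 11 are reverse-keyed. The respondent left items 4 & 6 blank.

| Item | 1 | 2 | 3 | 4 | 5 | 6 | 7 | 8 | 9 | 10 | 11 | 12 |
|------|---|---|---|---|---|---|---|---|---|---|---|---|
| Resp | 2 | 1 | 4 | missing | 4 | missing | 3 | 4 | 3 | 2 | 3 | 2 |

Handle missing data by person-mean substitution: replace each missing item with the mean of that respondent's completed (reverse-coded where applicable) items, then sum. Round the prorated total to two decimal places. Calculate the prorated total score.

Reverse-coded (reverse-coded value = 5 − response):
  item 1: 5 − 2 = 3
  item 3: 5 − 4 = 1
  item 9: 5 − 3 = 2
  item 10: 5 − 2 = 3
  item 11: 5 − 3 = 2
Completed scored items (10 of 12): 3, 1, 1, 4, 3, 4, 2, 3, 2, 2; sum = 25.
Person mean = 25 / 10 ≈ 2.5000
Prorated total = (25 / 10) × 12 = 30.00 (to 2 dp)

30.00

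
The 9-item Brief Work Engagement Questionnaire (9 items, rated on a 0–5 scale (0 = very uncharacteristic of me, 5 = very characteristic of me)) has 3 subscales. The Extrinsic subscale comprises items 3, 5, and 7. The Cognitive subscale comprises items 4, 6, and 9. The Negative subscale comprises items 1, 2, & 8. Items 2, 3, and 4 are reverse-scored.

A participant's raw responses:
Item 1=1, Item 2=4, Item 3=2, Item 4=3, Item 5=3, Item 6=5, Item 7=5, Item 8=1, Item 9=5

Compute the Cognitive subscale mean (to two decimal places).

Cognitive items: 4, 6, 9.
Of these, item 4 is reverse-scored; reverse-coded value = 5 − response.
  item 4: 5 − 3 = 2
  item 6: 5
  item 9: 5
Sum = 2 + 5 + 5 = 12
Mean = 12 / 3 = 4.00

4.00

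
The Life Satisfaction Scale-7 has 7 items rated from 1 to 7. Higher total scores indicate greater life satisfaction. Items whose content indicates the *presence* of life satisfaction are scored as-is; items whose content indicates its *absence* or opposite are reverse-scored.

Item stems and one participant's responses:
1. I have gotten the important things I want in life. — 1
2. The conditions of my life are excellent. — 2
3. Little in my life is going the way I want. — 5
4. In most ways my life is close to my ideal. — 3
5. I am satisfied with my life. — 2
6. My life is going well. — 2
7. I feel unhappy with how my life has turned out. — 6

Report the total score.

15

Items 3, 7 describe the absence/opposite of life satisfaction → reverse-score.
on a 1–7 scale, reversed = 8 − raw.
  item 1: 1
  item 2: 2
  item 3: 8 − 5 = 3
  item 4: 3
  item 5: 2
  item 6: 2
  item 7: 8 − 6 = 2
Total = 1 + 2 + 3 + 3 + 2 + 2 + 2 = 15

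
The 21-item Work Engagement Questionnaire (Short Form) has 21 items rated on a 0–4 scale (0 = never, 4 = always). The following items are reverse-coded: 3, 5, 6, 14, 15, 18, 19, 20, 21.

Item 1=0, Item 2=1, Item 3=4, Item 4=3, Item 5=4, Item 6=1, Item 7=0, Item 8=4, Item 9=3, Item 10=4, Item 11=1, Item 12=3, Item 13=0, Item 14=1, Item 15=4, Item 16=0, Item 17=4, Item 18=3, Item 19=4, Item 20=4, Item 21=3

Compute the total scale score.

Reverse-coded items (reverse-coded value = 4 − response):
  item 3: 4 − 4 = 0
  item 5: 4 − 4 = 0
  item 6: 4 − 1 = 3
  item 14: 4 − 1 = 3
  item 15: 4 − 4 = 0
  item 18: 4 − 3 = 1
  item 19: 4 − 4 = 0
  item 20: 4 − 4 = 0
  item 21: 4 − 3 = 1
Scored items: 0, 1, 0, 3, 0, 3, 0, 4, 3, 4, 1, 3, 0, 3, 0, 0, 4, 1, 0, 0, 1
Total = 0 + 1 + 0 + 3 + 0 + 3 + 0 + 4 + 3 + 4 + 1 + 3 + 0 + 3 + 0 + 0 + 4 + 1 + 0 + 0 + 1 = 31

31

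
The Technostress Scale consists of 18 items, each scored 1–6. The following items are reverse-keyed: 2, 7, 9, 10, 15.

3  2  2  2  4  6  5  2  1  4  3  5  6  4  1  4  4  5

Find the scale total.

Reversing items 2, 7, 9, 10 and 15 with 7 − raw:
Total = 3 + (7−2) + 2 + 2 + 4 + 6 + (7−5) + 2 + (7−1) + (7−4) + 3 + 5 + 6 + 4 + (7−1) + 4 + 4 + 5
      = 3 + 5 + 2 + 2 + 4 + 6 + 2 + 2 + 6 + 3 + 3 + 5 + 6 + 4 + 6 + 4 + 4 + 5 = 72

72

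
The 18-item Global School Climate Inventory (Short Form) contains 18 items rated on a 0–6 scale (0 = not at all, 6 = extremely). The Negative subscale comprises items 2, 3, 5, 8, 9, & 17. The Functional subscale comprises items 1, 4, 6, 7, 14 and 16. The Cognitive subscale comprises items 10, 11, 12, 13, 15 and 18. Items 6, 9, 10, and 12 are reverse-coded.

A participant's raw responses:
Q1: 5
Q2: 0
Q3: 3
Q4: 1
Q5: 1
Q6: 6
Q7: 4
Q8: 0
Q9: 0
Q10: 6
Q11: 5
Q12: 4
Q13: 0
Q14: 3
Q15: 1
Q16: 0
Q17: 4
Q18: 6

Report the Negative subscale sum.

14

Negative items: 2, 3, 5, 8, 9, 17.
Of these, item 9 is reverse-coded; reverse-coded value = 6 − response.
  item 2: 0
  item 3: 3
  item 5: 1
  item 8: 0
  item 9: 6 − 0 = 6
  item 17: 4
Sum = 0 + 3 + 1 + 0 + 6 + 4 = 14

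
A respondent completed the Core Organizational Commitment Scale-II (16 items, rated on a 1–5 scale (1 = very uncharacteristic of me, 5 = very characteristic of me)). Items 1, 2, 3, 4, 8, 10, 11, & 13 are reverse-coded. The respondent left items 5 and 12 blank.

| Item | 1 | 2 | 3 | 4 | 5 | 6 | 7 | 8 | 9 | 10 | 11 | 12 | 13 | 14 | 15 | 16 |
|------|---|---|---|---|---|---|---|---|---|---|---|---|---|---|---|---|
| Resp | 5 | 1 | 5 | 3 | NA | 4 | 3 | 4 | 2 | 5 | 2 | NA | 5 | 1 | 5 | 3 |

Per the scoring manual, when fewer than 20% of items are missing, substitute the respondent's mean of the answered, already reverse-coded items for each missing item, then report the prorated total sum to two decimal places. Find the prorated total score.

41.14

Reverse-coded (reversed = (1+5) − raw = 6 − raw):
  item 1: 6 − 5 = 1
  item 2: 6 − 1 = 5
  item 3: 6 − 5 = 1
  item 4: 6 − 3 = 3
  item 8: 6 − 4 = 2
  item 10: 6 − 5 = 1
  item 11: 6 − 2 = 4
  item 13: 6 − 5 = 1
Completed scored items (14 of 16): 1, 5, 1, 3, 4, 3, 2, 2, 1, 4, 1, 1, 5, 3; sum = 36.
Person mean = 36 / 14 ≈ 2.5714
Prorated total = (36 / 14) × 16 = 41.14 (to 2 dp)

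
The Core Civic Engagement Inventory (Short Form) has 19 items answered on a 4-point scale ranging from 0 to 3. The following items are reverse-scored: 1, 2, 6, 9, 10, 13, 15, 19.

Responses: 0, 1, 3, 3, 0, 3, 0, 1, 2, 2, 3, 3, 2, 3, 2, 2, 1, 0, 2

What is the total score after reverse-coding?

29

Reversing items 1, 2, 6, 9, 10, 13, 15, and 19 with 3 − raw:
Total = (3−0) + (3−1) + 3 + 3 + 0 + (3−3) + 0 + 1 + (3−2) + (3−2) + 3 + 3 + (3−2) + 3 + (3−2) + 2 + 1 + 0 + (3−2)
      = 3 + 2 + 3 + 3 + 0 + 0 + 0 + 1 + 1 + 1 + 3 + 3 + 1 + 3 + 1 + 2 + 1 + 0 + 1 = 29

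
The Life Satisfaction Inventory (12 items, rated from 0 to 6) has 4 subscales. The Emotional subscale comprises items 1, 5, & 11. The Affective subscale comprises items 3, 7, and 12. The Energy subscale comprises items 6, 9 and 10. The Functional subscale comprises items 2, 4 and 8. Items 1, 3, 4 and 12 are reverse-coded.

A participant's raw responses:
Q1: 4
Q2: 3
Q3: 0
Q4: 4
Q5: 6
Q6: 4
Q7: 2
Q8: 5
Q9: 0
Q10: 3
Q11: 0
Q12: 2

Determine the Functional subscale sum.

10

Functional items: 2, 4, 8.
Of these, item 4 is reverse-coded; on a 0–6 scale, reversed = 6 − raw.
  item 2: 3
  item 4: 6 − 4 = 2
  item 8: 5
Sum = 3 + 2 + 5 = 10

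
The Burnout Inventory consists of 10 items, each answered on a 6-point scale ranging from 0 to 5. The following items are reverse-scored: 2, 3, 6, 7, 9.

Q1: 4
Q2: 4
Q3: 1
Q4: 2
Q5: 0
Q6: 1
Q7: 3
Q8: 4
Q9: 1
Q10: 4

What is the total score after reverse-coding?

29

Reversing items 2, 3, 6, 7, & 9 with 5 − raw:
Total = 4 + (5−4) + (5−1) + 2 + 0 + (5−1) + (5−3) + 4 + (5−1) + 4
      = 4 + 1 + 4 + 2 + 0 + 4 + 2 + 4 + 4 + 4 = 29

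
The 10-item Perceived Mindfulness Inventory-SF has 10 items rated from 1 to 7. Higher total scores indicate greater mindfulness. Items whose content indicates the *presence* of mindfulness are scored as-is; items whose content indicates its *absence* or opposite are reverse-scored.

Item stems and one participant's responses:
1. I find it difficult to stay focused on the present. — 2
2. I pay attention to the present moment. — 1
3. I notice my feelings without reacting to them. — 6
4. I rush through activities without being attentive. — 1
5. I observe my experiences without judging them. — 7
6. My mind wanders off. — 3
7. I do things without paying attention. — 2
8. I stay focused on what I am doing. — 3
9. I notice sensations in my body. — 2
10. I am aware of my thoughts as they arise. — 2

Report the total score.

Items 1, 4, 6, 7 describe the absence/opposite of mindfulness → reverse-score.
reverse-coded value = 8 − response.
  item 1: 8 − 2 = 6
  item 2: 1
  item 3: 6
  item 4: 8 − 1 = 7
  item 5: 7
  item 6: 8 − 3 = 5
  item 7: 8 − 2 = 6
  item 8: 3
  item 9: 2
  item 10: 2
Total = 6 + 1 + 6 + 7 + 7 + 5 + 6 + 3 + 2 + 2 = 45

45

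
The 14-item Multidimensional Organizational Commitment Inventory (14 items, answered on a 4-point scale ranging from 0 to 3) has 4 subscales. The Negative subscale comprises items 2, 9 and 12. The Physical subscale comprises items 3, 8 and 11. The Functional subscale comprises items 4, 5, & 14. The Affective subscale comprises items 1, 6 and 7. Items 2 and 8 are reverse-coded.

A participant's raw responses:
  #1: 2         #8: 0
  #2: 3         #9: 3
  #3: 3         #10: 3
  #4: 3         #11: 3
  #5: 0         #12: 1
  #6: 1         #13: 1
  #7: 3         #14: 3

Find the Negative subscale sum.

Negative items: 2, 9, 12.
Of these, item 2 is reverse-coded; reversed = (0+3) − raw = 3 − raw.
  item 2: 3 − 3 = 0
  item 9: 3
  item 12: 1
Sum = 0 + 3 + 1 = 4

4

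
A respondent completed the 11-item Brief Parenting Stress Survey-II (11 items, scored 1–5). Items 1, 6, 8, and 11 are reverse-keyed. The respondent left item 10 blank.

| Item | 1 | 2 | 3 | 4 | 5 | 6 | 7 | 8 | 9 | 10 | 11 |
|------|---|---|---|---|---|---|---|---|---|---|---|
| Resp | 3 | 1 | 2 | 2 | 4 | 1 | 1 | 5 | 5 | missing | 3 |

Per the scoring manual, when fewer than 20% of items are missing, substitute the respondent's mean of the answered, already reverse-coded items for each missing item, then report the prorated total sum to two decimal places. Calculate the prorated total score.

Reverse-coded (on a 1–5 scale, reversed = 6 − raw):
  item 1: 6 − 3 = 3
  item 6: 6 − 1 = 5
  item 8: 6 − 5 = 1
  item 11: 6 − 3 = 3
Completed scored items (10 of 11): 3, 1, 2, 2, 4, 5, 1, 1, 5, 3; sum = 27.
Person mean = 27 / 10 ≈ 2.7000
Prorated total = (27 / 10) × 11 = 29.70 (to 2 dp)

29.70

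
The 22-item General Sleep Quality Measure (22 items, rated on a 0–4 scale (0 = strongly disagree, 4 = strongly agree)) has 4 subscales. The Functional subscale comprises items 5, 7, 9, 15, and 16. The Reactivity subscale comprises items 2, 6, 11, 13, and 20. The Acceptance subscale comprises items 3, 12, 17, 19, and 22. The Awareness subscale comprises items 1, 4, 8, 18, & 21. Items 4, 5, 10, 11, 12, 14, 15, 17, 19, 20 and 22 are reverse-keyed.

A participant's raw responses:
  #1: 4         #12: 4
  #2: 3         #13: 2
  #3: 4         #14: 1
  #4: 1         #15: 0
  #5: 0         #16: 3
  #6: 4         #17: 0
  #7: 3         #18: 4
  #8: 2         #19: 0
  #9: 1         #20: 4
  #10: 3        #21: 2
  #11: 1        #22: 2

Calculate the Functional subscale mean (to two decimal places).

Functional items: 5, 7, 9, 15, 16.
Of these, items 5 & 15 are reverse-keyed; reversed = (0+4) − raw = 4 − raw.
  item 5: 4 − 0 = 4
  item 7: 3
  item 9: 1
  item 15: 4 − 0 = 4
  item 16: 3
Sum = 4 + 3 + 1 + 4 + 3 = 15
Mean = 15 / 5 = 3.00

3.00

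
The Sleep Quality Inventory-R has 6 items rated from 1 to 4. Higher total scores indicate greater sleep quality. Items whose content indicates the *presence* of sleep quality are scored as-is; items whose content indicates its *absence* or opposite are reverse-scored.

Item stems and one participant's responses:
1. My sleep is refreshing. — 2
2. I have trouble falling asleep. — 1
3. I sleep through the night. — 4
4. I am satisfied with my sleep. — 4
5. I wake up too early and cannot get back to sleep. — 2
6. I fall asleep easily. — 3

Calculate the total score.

Items 2, 5 describe the absence/opposite of sleep quality → reverse-score.
reversed = (1+4) − raw = 5 − raw.
  item 1: 2
  item 2: 5 − 1 = 4
  item 3: 4
  item 4: 4
  item 5: 5 − 2 = 3
  item 6: 3
Total = 2 + 4 + 4 + 4 + 3 + 3 = 20

20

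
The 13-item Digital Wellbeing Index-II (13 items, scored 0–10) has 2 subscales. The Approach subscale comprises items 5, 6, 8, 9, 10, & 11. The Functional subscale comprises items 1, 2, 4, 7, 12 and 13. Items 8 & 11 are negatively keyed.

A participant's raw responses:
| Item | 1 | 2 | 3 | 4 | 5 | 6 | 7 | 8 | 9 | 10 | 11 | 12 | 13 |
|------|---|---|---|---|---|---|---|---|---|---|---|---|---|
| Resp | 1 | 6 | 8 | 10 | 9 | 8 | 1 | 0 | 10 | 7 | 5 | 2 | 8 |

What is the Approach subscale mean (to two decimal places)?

8.17

Approach items: 5, 6, 8, 9, 10, 11.
Of these, items 8 & 11 are negatively keyed; reverse-coded value = 10 − response.
  item 5: 9
  item 6: 8
  item 8: 10 − 0 = 10
  item 9: 10
  item 10: 7
  item 11: 10 − 5 = 5
Sum = 9 + 8 + 10 + 10 + 7 + 5 = 49
Mean = 49 / 6 = 8.17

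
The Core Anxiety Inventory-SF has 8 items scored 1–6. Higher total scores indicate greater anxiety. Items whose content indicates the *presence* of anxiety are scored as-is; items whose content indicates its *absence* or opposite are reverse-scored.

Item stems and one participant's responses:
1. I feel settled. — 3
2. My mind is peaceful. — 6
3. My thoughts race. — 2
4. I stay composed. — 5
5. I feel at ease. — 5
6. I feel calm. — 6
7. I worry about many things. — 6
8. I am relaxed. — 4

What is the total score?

21

Items 1, 2, 4, 5, 6, 8 describe the absence/opposite of anxiety → reverse-score.
reversed = (1+6) − raw = 7 − raw.
  item 1: 7 − 3 = 4
  item 2: 7 − 6 = 1
  item 3: 2
  item 4: 7 − 5 = 2
  item 5: 7 − 5 = 2
  item 6: 7 − 6 = 1
  item 7: 6
  item 8: 7 − 4 = 3
Total = 4 + 1 + 2 + 2 + 2 + 1 + 6 + 3 = 21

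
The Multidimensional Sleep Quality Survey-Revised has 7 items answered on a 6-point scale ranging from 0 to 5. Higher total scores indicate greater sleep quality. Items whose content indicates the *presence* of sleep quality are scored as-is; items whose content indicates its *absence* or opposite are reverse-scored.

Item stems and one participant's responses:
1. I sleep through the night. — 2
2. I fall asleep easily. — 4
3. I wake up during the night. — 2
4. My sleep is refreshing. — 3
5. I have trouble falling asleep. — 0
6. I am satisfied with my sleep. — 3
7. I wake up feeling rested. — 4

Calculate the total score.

Items 3, 5 describe the absence/opposite of sleep quality → reverse-score.
on a 0–5 scale, reversed = 5 − raw.
  item 1: 2
  item 2: 4
  item 3: 5 − 2 = 3
  item 4: 3
  item 5: 5 − 0 = 5
  item 6: 3
  item 7: 4
Total = 2 + 4 + 3 + 3 + 5 + 3 + 4 = 24

24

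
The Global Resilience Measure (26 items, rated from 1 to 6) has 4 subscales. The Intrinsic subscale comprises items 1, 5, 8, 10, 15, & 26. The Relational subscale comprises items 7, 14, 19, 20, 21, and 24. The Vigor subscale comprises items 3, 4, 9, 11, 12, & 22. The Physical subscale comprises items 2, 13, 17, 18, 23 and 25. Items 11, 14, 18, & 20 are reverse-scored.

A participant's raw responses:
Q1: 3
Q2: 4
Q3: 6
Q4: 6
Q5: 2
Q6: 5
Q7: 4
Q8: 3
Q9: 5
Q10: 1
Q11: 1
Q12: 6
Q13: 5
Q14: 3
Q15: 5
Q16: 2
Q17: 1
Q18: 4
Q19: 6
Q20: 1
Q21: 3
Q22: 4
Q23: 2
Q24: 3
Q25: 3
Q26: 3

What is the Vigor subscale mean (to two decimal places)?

5.50

Vigor items: 3, 4, 9, 11, 12, 22.
Of these, item 11 is reverse-scored; on a 1–6 scale, reversed = 7 − raw.
  item 3: 6
  item 4: 6
  item 9: 5
  item 11: 7 − 1 = 6
  item 12: 6
  item 22: 4
Sum = 6 + 6 + 5 + 6 + 6 + 4 = 33
Mean = 33 / 6 = 5.50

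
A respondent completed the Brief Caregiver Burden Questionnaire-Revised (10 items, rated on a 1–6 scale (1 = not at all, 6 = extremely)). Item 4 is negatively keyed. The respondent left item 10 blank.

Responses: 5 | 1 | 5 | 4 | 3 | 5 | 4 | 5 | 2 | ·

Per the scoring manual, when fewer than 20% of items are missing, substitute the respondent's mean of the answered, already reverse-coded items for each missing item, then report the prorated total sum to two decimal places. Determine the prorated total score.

36.67

Reverse-coded (reversed = (1+6) − raw = 7 − raw):
  item 4: 7 − 4 = 3
Completed scored items (9 of 10): 5, 1, 5, 3, 3, 5, 4, 5, 2; sum = 33.
Person mean = 33 / 9 ≈ 3.6667
Prorated total = (33 / 9) × 10 = 36.67 (to 2 dp)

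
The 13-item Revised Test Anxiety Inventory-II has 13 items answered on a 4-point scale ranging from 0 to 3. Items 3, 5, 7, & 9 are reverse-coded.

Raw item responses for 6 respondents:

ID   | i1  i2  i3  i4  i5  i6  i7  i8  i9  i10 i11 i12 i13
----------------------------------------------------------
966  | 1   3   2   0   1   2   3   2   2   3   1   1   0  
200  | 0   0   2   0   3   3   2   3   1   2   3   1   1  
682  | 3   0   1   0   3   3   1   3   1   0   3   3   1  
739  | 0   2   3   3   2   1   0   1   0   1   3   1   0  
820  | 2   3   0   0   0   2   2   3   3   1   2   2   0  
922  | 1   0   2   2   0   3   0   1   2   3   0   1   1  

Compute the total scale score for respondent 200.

17

Respondent 200 raw: 0, 0, 2, 0, 3, 3, 2, 3, 1, 2, 3, 1, 1.
Reverse-coded (on a 0–3 scale, reversed = 3 − raw):
  item 1: 0
  item 2: 0
  item 3: 3 − 2 = 1
  item 4: 0
  item 5: 3 − 3 = 0
  item 6: 3
  item 7: 3 − 2 = 1
  item 8: 3
  item 9: 3 − 1 = 2
  item 10: 2
  item 11: 3
  item 12: 1
  item 13: 1
Sum = 0 + 0 + 1 + 0 + 0 + 3 + 1 + 3 + 2 + 2 + 3 + 1 + 1 = 17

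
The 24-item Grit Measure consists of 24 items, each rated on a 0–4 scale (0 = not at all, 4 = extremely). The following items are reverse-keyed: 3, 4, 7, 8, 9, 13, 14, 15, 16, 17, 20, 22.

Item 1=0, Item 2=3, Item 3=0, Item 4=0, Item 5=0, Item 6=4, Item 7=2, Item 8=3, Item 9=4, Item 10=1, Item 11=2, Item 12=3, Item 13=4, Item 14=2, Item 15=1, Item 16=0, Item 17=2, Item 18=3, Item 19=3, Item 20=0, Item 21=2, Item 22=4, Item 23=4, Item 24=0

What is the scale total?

51

Reversing items 3, 4, 7, 8, 9, 13, 14, 15, 16, 17, 20, & 22 with 4 − raw:
Total = 0 + 3 + (4−0) + (4−0) + 0 + 4 + (4−2) + (4−3) + (4−4) + 1 + 2 + 3 + (4−4) + (4−2) + (4−1) + (4−0) + (4−2) + 3 + 3 + (4−0) + 2 + (4−4) + 4 + 0
      = 0 + 3 + 4 + 4 + 0 + 4 + 2 + 1 + 0 + 1 + 2 + 3 + 0 + 2 + 3 + 4 + 2 + 3 + 3 + 4 + 2 + 0 + 4 + 0 = 51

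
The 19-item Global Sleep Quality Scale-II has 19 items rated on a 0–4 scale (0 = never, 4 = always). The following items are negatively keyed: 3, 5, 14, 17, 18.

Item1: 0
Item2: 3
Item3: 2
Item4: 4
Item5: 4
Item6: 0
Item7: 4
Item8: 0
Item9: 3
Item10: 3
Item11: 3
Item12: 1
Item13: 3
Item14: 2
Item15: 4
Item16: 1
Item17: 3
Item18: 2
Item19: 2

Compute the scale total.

Raw sum = 44. Negatively keyed items: 3, 5, 14, 17, 18; their raw sum = 13.
Each reversal replaces raw with 4 − raw, changing the total by 4 − 2·raw per item.
Total = 44 + 5·4 − 2·13 = 44 + 20 − 26 = 38

38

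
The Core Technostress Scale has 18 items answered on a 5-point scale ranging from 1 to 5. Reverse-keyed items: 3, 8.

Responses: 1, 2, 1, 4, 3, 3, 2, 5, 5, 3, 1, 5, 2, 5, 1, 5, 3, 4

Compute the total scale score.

Reversing items 3 and 8 with 6 − raw:
Total = 1 + 2 + (6−1) + 4 + 3 + 3 + 2 + (6−5) + 5 + 3 + 1 + 5 + 2 + 5 + 1 + 5 + 3 + 4
      = 1 + 2 + 5 + 4 + 3 + 3 + 2 + 1 + 5 + 3 + 1 + 5 + 2 + 5 + 1 + 5 + 3 + 4 = 55

55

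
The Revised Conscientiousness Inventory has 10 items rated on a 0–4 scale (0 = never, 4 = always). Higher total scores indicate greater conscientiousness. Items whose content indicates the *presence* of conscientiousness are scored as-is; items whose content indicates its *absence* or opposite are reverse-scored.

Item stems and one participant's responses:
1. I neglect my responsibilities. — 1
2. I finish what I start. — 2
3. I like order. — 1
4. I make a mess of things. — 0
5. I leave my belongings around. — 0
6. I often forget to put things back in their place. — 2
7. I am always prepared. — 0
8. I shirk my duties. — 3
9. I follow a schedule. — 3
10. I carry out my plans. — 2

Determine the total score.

Items 1, 4, 5, 6, 8 describe the absence/opposite of conscientiousness → reverse-score.
reversed = (0+4) − raw = 4 − raw.
  item 1: 4 − 1 = 3
  item 2: 2
  item 3: 1
  item 4: 4 − 0 = 4
  item 5: 4 − 0 = 4
  item 6: 4 − 2 = 2
  item 7: 0
  item 8: 4 − 3 = 1
  item 9: 3
  item 10: 2
Total = 3 + 2 + 1 + 4 + 4 + 2 + 0 + 1 + 3 + 2 = 22

22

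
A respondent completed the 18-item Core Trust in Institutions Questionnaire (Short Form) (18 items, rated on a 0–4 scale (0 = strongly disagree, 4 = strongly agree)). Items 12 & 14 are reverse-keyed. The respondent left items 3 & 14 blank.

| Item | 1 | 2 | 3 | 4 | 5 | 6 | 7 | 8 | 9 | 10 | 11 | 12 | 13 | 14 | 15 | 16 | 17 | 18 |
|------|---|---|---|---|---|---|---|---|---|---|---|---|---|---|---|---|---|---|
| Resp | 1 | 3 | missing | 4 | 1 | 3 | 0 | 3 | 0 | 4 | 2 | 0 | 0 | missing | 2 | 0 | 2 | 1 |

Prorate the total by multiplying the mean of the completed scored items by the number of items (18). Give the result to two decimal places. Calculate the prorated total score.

Reverse-coded (on a 0–4 scale, reversed = 4 − raw):
  item 12: 4 − 0 = 4
Completed scored items (16 of 18): 1, 3, 4, 1, 3, 0, 3, 0, 4, 2, 4, 0, 2, 0, 2, 1; sum = 30.
Person mean = 30 / 16 ≈ 1.8750
Prorated total = (30 / 16) × 18 = 33.75 (to 2 dp)

33.75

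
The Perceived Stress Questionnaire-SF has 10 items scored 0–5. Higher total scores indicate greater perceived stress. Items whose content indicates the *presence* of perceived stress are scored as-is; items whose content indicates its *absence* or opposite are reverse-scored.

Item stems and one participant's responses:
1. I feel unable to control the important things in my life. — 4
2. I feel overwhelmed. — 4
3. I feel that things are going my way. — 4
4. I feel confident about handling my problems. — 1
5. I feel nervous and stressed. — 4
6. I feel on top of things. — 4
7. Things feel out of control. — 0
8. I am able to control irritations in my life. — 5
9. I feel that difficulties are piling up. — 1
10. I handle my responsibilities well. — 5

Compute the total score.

Items 3, 4, 6, 8, 10 describe the absence/opposite of perceived stress → reverse-score.
reverse-coded value = 5 − response.
  item 1: 4
  item 2: 4
  item 3: 5 − 4 = 1
  item 4: 5 − 1 = 4
  item 5: 4
  item 6: 5 − 4 = 1
  item 7: 0
  item 8: 5 − 5 = 0
  item 9: 1
  item 10: 5 − 5 = 0
Total = 4 + 4 + 1 + 4 + 4 + 1 + 0 + 0 + 1 + 0 = 19

19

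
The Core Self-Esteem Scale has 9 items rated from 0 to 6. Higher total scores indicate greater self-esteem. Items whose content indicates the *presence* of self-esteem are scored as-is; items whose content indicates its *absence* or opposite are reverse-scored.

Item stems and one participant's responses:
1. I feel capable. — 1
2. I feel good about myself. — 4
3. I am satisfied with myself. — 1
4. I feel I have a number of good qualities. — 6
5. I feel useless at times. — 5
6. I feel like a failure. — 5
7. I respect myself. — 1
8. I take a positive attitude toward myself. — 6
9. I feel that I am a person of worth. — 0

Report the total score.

21

Items 5, 6 describe the absence/opposite of self-esteem → reverse-score.
reverse-coded value = 6 − response.
  item 1: 1
  item 2: 4
  item 3: 1
  item 4: 6
  item 5: 6 − 5 = 1
  item 6: 6 − 5 = 1
  item 7: 1
  item 8: 6
  item 9: 0
Total = 1 + 4 + 1 + 6 + 1 + 1 + 1 + 6 + 0 = 21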